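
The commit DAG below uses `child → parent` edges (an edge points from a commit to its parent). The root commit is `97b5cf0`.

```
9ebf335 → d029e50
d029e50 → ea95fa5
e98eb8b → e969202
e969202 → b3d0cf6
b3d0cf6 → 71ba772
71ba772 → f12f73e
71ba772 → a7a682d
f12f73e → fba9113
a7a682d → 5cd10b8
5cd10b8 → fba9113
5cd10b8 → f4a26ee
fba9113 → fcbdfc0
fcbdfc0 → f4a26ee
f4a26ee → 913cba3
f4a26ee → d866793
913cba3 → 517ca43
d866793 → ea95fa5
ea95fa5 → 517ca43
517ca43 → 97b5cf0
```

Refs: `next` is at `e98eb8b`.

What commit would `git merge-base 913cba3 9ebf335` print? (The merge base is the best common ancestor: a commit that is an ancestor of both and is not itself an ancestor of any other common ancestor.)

Ancestors of 913cba3: {517ca43, 913cba3, 97b5cf0}.
Ancestors of 9ebf335: {517ca43, 97b5cf0, 9ebf335, d029e50, ea95fa5}.
Common ancestors: {517ca43, 97b5cf0}.
Among these, 517ca43 is not an ancestor of any other common ancestor — it is the merge base.

517ca43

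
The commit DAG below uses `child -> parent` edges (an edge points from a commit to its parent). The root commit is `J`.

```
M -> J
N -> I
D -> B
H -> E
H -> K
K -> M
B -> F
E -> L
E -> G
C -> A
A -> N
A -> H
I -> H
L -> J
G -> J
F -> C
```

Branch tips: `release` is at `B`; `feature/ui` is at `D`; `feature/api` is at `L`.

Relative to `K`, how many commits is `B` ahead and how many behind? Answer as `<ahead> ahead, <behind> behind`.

Reachable from B: {A, B, C, E, F, G, H, I, J, K, L, M, N}.
Reachable from K: {J, K, M}.
Only in B's history (ahead): {A, B, C, E, F, G, H, I, L, N} — 10.
Only in K's history (behind): {} — 0.

10 ahead, 0 behind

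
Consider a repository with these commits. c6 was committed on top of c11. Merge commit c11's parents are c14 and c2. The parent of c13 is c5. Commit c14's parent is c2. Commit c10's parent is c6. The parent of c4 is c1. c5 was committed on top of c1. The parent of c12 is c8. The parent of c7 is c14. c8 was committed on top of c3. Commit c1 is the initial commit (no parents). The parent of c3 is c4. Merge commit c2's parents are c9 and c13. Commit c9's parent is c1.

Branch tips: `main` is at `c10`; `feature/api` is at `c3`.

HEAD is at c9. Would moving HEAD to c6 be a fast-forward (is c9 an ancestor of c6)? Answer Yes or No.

Yes

A fast-forward from c9 to c6 is possible iff c9 is an ancestor of c6.
Ancestors of c6: {c1, c11, c13, c14, c2, c5, c6, c9}.
c9 is among them, so fast-forward is possible.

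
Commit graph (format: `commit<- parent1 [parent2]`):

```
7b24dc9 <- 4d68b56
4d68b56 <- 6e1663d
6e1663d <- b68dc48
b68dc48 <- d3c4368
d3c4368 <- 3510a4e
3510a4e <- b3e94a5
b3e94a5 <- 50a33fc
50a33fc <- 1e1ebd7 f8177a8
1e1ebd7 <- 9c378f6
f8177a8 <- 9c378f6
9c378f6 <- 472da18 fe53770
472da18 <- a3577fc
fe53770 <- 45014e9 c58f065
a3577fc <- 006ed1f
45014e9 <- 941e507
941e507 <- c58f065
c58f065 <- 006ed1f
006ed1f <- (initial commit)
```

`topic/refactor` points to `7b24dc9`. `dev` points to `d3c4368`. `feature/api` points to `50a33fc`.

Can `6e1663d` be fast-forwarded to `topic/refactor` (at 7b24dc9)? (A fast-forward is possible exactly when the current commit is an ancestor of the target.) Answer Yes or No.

A fast-forward from 6e1663d to 7b24dc9 is possible iff 6e1663d is an ancestor of 7b24dc9.
Ancestors of 7b24dc9: {006ed1f, 1e1ebd7, 3510a4e, 45014e9, 472da18, 4d68b56, 50a33fc, 6e1663d, 7b24dc9, 941e507, 9c378f6, a3577fc, b3e94a5, b68dc48, c58f065, d3c4368, f8177a8, fe53770}.
6e1663d is among them, so fast-forward is possible.

Yes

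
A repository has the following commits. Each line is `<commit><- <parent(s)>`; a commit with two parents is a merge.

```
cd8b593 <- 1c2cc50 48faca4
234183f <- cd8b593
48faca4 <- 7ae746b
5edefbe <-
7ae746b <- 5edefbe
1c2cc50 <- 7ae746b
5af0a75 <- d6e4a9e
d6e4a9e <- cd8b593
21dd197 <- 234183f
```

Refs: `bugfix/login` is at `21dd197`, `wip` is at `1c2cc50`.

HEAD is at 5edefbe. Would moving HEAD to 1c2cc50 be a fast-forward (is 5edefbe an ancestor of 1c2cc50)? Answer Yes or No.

Yes

A fast-forward from 5edefbe to 1c2cc50 is possible iff 5edefbe is an ancestor of 1c2cc50.
Ancestors of 1c2cc50: {1c2cc50, 5edefbe, 7ae746b}.
5edefbe is among them, so fast-forward is possible.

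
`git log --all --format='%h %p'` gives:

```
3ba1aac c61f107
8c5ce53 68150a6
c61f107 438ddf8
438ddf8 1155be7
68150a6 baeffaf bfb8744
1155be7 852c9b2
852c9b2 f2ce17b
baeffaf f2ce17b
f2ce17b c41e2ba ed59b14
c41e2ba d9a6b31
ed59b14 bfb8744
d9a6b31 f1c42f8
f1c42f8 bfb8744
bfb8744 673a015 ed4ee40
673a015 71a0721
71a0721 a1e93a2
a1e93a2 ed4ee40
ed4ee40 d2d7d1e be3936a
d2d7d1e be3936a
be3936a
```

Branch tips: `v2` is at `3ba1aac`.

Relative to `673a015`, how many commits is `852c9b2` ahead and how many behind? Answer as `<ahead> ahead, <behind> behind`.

7 ahead, 0 behind

Reachable from 852c9b2: {673a015, 71a0721, 852c9b2, a1e93a2, be3936a, bfb8744, c41e2ba, d2d7d1e, d9a6b31, ed4ee40, ed59b14, f1c42f8, f2ce17b}.
Reachable from 673a015: {673a015, 71a0721, a1e93a2, be3936a, d2d7d1e, ed4ee40}.
Only in 852c9b2's history (ahead): {852c9b2, bfb8744, c41e2ba, d9a6b31, ed59b14, f1c42f8, f2ce17b} — 7.
Only in 673a015's history (behind): {} — 0.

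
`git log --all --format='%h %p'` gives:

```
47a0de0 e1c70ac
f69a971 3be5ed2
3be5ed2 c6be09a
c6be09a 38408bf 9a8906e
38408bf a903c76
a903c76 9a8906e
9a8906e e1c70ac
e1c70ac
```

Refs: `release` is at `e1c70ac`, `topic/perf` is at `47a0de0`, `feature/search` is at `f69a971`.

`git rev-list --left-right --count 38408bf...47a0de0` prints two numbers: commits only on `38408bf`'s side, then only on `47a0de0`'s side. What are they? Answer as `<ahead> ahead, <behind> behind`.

3 ahead, 1 behind

Reachable from 38408bf: {38408bf, 9a8906e, a903c76, e1c70ac}.
Reachable from 47a0de0: {47a0de0, e1c70ac}.
Only in 38408bf's history (ahead): {38408bf, 9a8906e, a903c76} — 3.
Only in 47a0de0's history (behind): {47a0de0} — 1.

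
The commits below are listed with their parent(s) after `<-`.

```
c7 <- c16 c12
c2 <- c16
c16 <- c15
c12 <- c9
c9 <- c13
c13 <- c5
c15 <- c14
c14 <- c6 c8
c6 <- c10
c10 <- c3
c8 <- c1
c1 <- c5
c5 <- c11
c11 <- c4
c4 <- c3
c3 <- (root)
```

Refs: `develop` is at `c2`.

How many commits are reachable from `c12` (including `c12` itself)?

Walking parent pointers from c12: reachable set = {c11, c12, c13, c3, c4, c5, c9}.
That is 7 commits.

7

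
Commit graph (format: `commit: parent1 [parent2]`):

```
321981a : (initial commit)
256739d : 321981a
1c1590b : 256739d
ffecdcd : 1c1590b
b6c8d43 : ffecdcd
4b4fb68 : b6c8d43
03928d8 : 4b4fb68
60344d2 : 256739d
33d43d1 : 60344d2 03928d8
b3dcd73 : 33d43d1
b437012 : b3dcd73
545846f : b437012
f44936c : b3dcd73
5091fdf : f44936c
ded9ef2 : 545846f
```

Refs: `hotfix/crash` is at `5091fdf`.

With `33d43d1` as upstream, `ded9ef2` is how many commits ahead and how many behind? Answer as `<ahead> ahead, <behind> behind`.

Reachable from ded9ef2: {03928d8, 1c1590b, 256739d, 321981a, 33d43d1, 4b4fb68, 545846f, 60344d2, b3dcd73, b437012, b6c8d43, ded9ef2, ffecdcd}.
Reachable from 33d43d1: {03928d8, 1c1590b, 256739d, 321981a, 33d43d1, 4b4fb68, 60344d2, b6c8d43, ffecdcd}.
Only in ded9ef2's history (ahead): {545846f, b3dcd73, b437012, ded9ef2} — 4.
Only in 33d43d1's history (behind): {} — 0.

4 ahead, 0 behind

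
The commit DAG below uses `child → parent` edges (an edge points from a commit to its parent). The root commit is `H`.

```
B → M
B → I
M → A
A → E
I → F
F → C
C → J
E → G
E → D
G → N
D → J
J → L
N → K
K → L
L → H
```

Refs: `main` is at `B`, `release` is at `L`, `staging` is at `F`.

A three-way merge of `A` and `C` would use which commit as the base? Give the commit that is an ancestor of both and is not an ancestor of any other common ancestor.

J

Ancestors of A: {A, D, E, G, H, J, K, L, N}.
Ancestors of C: {C, H, J, L}.
Common ancestors: {H, J, L}.
Among these, J is not an ancestor of any other common ancestor — it is the merge base.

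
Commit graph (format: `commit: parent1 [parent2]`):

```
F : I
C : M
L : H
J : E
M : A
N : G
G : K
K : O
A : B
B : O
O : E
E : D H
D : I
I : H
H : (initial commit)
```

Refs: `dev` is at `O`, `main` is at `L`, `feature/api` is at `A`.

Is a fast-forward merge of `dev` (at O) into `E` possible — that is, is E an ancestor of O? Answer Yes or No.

Yes

A fast-forward from E to O is possible iff E is an ancestor of O.
Ancestors of O: {D, E, H, I, O}.
E is among them, so fast-forward is possible.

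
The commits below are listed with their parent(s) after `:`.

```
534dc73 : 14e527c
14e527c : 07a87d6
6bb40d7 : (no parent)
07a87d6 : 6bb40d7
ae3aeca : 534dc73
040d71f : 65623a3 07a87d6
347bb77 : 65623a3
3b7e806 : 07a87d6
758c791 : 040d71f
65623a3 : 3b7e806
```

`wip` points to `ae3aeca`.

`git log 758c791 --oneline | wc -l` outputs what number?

6

Walking parent pointers from 758c791: reachable set = {040d71f, 07a87d6, 3b7e806, 65623a3, 6bb40d7, 758c791}.
That is 6 commits.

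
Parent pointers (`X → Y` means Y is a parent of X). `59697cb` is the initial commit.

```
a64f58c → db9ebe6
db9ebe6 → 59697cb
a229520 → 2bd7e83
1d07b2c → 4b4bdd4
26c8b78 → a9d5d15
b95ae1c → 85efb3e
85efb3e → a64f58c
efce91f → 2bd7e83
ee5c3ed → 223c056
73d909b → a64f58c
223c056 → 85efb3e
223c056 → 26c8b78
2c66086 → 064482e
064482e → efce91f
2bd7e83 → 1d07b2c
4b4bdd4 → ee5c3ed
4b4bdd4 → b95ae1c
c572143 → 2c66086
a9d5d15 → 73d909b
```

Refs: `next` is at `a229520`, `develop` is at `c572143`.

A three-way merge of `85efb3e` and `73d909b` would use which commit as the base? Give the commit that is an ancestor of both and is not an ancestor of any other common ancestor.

a64f58c

Ancestors of 85efb3e: {59697cb, 85efb3e, a64f58c, db9ebe6}.
Ancestors of 73d909b: {59697cb, 73d909b, a64f58c, db9ebe6}.
Common ancestors: {59697cb, a64f58c, db9ebe6}.
Among these, a64f58c is not an ancestor of any other common ancestor — it is the merge base.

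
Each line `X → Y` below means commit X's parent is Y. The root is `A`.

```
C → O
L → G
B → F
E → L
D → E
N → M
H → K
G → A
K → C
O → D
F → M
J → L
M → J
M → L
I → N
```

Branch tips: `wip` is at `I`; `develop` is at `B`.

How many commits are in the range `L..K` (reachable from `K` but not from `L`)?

Reachable from K: {A, C, D, E, G, K, L, O}.
Reachable from L: {A, G, L}.
In K's history but not L's: {C, D, E, K, O} — 5 commits.

5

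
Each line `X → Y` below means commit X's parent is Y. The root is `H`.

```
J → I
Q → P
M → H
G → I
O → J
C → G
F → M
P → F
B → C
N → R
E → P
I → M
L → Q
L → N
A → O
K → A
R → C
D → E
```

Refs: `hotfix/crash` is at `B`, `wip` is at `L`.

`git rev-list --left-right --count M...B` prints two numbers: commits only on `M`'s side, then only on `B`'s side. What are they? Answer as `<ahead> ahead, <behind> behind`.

0 ahead, 4 behind

Reachable from M: {H, M}.
Reachable from B: {B, C, G, H, I, M}.
Only in M's history (ahead): {} — 0.
Only in B's history (behind): {B, C, G, I} — 4.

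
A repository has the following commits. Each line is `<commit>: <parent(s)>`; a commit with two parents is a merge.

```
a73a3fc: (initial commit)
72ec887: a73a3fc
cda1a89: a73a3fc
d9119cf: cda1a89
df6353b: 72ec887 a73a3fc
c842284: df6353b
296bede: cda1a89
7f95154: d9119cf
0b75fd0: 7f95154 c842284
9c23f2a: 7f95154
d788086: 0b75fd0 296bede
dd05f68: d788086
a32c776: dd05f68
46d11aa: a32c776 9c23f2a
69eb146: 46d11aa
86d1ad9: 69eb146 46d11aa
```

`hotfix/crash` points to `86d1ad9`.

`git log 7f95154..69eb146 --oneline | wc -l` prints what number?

Reachable from 69eb146: {0b75fd0, 296bede, 46d11aa, 69eb146, 72ec887, 7f95154, 9c23f2a, a32c776, a73a3fc, c842284, cda1a89, d788086, d9119cf, dd05f68, df6353b}.
Reachable from 7f95154: {7f95154, a73a3fc, cda1a89, d9119cf}.
In 69eb146's history but not 7f95154's: {0b75fd0, 296bede, 46d11aa, 69eb146, 72ec887, 9c23f2a, a32c776, c842284, d788086, dd05f68, df6353b} — 11 commits.

11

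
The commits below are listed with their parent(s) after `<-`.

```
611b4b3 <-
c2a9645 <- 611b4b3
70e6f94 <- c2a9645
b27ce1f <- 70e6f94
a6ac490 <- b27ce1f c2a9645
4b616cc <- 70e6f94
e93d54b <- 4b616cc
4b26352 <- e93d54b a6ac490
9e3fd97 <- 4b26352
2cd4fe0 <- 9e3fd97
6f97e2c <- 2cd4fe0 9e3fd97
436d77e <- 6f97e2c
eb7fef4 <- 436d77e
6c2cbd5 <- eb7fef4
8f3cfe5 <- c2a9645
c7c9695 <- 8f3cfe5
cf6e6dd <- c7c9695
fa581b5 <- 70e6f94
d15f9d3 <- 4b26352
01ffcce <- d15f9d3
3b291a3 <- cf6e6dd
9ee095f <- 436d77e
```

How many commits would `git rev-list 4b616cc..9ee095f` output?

9

Reachable from 9ee095f: {2cd4fe0, 436d77e, 4b26352, 4b616cc, 611b4b3, 6f97e2c, 70e6f94, 9e3fd97, 9ee095f, a6ac490, b27ce1f, c2a9645, e93d54b}.
Reachable from 4b616cc: {4b616cc, 611b4b3, 70e6f94, c2a9645}.
In 9ee095f's history but not 4b616cc's: {2cd4fe0, 436d77e, 4b26352, 6f97e2c, 9e3fd97, 9ee095f, a6ac490, b27ce1f, e93d54b} — 9 commits.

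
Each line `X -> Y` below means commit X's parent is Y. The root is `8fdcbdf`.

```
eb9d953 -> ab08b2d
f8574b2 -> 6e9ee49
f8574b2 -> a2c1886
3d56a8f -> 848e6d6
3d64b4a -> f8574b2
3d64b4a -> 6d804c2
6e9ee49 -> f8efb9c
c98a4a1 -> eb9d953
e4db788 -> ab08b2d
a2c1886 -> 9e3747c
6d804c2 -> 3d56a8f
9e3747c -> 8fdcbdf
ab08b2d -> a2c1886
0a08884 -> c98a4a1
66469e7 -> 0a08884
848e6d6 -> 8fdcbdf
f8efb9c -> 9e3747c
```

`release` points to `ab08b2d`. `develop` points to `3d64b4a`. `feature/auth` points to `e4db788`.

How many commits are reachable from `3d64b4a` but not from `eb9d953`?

Reachable from 3d64b4a: {3d56a8f, 3d64b4a, 6d804c2, 6e9ee49, 848e6d6, 8fdcbdf, 9e3747c, a2c1886, f8574b2, f8efb9c}.
Reachable from eb9d953: {8fdcbdf, 9e3747c, a2c1886, ab08b2d, eb9d953}.
In 3d64b4a's history but not eb9d953's: {3d56a8f, 3d64b4a, 6d804c2, 6e9ee49, 848e6d6, f8574b2, f8efb9c} — 7 commits.

7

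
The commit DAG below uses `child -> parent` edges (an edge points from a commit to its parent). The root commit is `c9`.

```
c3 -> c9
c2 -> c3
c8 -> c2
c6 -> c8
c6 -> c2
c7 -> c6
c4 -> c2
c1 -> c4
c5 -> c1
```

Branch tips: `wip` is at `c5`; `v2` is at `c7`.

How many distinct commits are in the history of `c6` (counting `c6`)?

5

Walking parent pointers from c6: reachable set = {c2, c3, c6, c8, c9}.
That is 5 commits.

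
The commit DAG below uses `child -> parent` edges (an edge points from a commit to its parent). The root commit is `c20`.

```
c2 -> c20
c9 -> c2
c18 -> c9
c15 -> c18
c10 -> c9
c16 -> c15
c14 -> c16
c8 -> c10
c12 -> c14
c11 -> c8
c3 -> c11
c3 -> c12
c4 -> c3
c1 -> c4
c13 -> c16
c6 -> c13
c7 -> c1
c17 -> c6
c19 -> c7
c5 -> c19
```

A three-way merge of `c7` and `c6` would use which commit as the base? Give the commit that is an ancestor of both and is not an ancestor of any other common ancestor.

c16

Ancestors of c7: {c1, c10, c11, c12, c14, c15, c16, c18, c2, c20, c3, c4, c7, c8, c9}.
Ancestors of c6: {c13, c15, c16, c18, c2, c20, c6, c9}.
Common ancestors: {c15, c16, c18, c2, c20, c9}.
Among these, c16 is not an ancestor of any other common ancestor — it is the merge base.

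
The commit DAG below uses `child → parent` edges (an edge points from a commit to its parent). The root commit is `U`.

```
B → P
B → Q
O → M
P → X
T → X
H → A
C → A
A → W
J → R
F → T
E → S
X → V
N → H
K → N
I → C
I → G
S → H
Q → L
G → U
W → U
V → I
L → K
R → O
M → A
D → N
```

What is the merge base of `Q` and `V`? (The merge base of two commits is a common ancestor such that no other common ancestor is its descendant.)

A

Ancestors of Q: {A, H, K, L, N, Q, U, W}.
Ancestors of V: {A, C, G, I, U, V, W}.
Common ancestors: {A, U, W}.
Among these, A is not an ancestor of any other common ancestor — it is the merge base.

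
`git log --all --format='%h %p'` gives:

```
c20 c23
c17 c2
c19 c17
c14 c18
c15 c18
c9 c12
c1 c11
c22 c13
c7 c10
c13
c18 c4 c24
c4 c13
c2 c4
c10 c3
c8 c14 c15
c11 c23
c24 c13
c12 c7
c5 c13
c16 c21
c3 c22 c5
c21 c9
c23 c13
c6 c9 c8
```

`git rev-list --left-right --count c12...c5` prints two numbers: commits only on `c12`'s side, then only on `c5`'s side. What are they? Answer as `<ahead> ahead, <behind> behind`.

Reachable from c12: {c10, c12, c13, c22, c3, c5, c7}.
Reachable from c5: {c13, c5}.
Only in c12's history (ahead): {c10, c12, c22, c3, c7} — 5.
Only in c5's history (behind): {} — 0.

5 ahead, 0 behind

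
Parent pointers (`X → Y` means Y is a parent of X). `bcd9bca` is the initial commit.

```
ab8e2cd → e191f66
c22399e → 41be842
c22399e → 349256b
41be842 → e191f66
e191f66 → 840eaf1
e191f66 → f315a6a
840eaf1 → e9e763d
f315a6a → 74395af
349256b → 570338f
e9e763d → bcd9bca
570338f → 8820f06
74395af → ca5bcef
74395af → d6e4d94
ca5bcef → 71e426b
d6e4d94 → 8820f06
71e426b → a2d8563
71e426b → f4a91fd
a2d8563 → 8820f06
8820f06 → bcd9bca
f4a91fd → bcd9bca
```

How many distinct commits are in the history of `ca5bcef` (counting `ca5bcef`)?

Walking parent pointers from ca5bcef: reachable set = {71e426b, 8820f06, a2d8563, bcd9bca, ca5bcef, f4a91fd}.
That is 6 commits.

6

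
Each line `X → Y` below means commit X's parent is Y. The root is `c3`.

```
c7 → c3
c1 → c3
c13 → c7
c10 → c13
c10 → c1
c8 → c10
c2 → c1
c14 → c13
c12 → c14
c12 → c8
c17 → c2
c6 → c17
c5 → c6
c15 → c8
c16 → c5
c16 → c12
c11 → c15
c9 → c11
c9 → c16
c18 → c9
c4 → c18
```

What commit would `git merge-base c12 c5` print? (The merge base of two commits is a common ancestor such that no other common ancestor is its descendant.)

c1

Ancestors of c12: {c1, c10, c12, c13, c14, c3, c7, c8}.
Ancestors of c5: {c1, c17, c2, c3, c5, c6}.
Common ancestors: {c1, c3}.
Among these, c1 is not an ancestor of any other common ancestor — it is the merge base.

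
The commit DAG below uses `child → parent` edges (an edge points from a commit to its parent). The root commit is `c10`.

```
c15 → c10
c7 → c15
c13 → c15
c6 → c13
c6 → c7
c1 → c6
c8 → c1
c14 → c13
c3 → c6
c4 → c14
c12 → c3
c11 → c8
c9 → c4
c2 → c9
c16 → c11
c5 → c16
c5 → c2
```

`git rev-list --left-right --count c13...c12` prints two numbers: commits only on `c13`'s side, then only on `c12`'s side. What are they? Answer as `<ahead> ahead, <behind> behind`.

0 ahead, 4 behind

Reachable from c13: {c10, c13, c15}.
Reachable from c12: {c10, c12, c13, c15, c3, c6, c7}.
Only in c13's history (ahead): {} — 0.
Only in c12's history (behind): {c12, c3, c6, c7} — 4.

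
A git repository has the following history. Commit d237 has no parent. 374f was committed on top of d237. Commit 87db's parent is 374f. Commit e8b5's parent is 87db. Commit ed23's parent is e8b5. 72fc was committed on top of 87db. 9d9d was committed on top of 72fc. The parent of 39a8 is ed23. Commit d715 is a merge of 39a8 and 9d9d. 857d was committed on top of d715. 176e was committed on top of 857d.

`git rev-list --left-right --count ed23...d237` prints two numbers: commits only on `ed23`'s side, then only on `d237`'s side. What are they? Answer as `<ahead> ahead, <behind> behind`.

4 ahead, 0 behind

Reachable from ed23: {374f, 87db, d237, e8b5, ed23}.
Reachable from d237: {d237}.
Only in ed23's history (ahead): {374f, 87db, e8b5, ed23} — 4.
Only in d237's history (behind): {} — 0.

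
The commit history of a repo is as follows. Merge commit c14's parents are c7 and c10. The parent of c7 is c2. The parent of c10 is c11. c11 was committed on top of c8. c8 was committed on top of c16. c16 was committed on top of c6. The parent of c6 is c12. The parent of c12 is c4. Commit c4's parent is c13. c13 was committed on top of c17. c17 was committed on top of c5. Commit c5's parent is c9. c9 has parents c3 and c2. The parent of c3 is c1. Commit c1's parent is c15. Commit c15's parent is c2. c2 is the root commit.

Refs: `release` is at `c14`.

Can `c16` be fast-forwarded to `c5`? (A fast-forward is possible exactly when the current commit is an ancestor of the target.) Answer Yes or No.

No

A fast-forward from c16 to c5 is possible iff c16 is an ancestor of c5.
Ancestors of c5: {c1, c15, c2, c3, c5, c9}.
c16 is not among them, so fast-forward is not possible.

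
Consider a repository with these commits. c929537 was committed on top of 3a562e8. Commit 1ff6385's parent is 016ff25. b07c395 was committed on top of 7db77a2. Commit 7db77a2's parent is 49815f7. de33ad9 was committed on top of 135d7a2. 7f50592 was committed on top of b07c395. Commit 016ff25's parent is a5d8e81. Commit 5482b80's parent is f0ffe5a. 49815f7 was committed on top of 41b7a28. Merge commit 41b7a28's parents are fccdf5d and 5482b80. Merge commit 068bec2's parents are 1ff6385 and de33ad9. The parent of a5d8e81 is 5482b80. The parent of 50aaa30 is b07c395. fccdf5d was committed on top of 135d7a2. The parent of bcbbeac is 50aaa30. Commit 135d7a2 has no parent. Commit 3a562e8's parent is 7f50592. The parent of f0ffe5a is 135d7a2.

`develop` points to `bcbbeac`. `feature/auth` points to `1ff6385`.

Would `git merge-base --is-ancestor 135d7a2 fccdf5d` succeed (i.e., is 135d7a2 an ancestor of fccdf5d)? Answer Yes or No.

Ancestors of fccdf5d (commits reachable by following parents): {135d7a2, fccdf5d}.
135d7a2 is in that set, so it is an ancestor of fccdf5d.

Yes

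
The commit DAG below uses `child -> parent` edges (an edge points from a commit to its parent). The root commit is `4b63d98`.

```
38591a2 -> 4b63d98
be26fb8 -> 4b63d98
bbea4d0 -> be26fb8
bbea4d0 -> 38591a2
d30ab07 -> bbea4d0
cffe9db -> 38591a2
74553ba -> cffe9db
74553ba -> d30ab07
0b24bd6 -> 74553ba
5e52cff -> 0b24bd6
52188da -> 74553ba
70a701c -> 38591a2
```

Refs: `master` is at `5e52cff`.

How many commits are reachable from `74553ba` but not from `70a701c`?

5

Reachable from 74553ba: {38591a2, 4b63d98, 74553ba, bbea4d0, be26fb8, cffe9db, d30ab07}.
Reachable from 70a701c: {38591a2, 4b63d98, 70a701c}.
In 74553ba's history but not 70a701c's: {74553ba, bbea4d0, be26fb8, cffe9db, d30ab07} — 5 commits.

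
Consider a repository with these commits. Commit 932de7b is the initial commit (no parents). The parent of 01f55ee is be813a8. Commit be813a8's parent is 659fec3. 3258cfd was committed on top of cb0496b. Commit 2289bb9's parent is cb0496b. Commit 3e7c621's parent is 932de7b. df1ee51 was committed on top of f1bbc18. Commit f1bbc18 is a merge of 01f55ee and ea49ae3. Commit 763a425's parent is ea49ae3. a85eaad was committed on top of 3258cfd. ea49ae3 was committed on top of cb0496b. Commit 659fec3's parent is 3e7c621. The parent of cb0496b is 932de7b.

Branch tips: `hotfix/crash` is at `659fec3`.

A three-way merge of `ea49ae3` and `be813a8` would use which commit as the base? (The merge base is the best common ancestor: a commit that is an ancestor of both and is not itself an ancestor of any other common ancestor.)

932de7b

Ancestors of ea49ae3: {932de7b, cb0496b, ea49ae3}.
Ancestors of be813a8: {3e7c621, 659fec3, 932de7b, be813a8}.
Common ancestors: {932de7b}.
The only common ancestor is 932de7b, so it is the merge base.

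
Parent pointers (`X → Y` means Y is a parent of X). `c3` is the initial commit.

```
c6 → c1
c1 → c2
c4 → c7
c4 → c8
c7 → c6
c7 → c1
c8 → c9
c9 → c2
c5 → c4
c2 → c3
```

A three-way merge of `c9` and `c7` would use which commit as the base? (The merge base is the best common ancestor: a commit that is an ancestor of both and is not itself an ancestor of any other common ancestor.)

c2

Ancestors of c9: {c2, c3, c9}.
Ancestors of c7: {c1, c2, c3, c6, c7}.
Common ancestors: {c2, c3}.
Among these, c2 is not an ancestor of any other common ancestor — it is the merge base.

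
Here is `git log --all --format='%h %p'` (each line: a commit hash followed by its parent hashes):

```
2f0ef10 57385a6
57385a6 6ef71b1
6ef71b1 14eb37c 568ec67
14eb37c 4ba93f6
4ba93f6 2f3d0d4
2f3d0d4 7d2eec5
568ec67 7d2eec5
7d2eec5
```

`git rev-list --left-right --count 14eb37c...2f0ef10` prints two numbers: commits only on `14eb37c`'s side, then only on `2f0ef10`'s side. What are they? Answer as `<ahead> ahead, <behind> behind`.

Reachable from 14eb37c: {14eb37c, 2f3d0d4, 4ba93f6, 7d2eec5}.
Reachable from 2f0ef10: {14eb37c, 2f0ef10, 2f3d0d4, 4ba93f6, 568ec67, 57385a6, 6ef71b1, 7d2eec5}.
Only in 14eb37c's history (ahead): {} — 0.
Only in 2f0ef10's history (behind): {2f0ef10, 568ec67, 57385a6, 6ef71b1} — 4.

0 ahead, 4 behind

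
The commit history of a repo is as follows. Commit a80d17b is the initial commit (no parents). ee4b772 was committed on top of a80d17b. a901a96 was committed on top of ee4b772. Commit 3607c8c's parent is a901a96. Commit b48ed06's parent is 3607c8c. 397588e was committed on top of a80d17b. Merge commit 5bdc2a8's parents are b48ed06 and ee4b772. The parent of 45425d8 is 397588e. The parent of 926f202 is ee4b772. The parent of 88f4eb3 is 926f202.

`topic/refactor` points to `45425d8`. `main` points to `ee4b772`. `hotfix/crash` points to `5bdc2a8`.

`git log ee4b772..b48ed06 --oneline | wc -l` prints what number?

3

Reachable from b48ed06: {3607c8c, a80d17b, a901a96, b48ed06, ee4b772}.
Reachable from ee4b772: {a80d17b, ee4b772}.
In b48ed06's history but not ee4b772's: {3607c8c, a901a96, b48ed06} — 3 commits.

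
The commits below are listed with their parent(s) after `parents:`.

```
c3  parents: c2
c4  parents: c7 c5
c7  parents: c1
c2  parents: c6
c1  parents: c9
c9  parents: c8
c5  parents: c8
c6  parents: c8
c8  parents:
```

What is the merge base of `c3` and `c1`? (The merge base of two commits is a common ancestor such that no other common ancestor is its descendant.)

c8

Ancestors of c3: {c2, c3, c6, c8}.
Ancestors of c1: {c1, c8, c9}.
Common ancestors: {c8}.
The only common ancestor is c8, so it is the merge base.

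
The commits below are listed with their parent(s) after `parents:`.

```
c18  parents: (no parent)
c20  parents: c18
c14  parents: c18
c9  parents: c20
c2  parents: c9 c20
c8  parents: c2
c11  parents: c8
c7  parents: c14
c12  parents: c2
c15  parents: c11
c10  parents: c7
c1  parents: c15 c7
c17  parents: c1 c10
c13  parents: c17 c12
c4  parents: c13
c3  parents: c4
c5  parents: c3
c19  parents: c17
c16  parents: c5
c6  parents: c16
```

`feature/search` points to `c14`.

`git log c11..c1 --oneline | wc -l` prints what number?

4

Reachable from c1: {c1, c11, c14, c15, c18, c2, c20, c7, c8, c9}.
Reachable from c11: {c11, c18, c2, c20, c8, c9}.
In c1's history but not c11's: {c1, c14, c15, c7} — 4 commits.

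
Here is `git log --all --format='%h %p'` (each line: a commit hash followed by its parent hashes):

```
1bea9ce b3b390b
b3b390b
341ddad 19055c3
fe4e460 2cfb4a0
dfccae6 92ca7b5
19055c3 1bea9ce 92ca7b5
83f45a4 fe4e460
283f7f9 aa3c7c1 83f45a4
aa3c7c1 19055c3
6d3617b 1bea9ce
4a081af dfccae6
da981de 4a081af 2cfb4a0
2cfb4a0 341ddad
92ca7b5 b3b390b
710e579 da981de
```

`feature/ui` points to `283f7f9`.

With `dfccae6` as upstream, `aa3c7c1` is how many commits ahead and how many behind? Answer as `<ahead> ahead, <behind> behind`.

3 ahead, 1 behind

Reachable from aa3c7c1: {19055c3, 1bea9ce, 92ca7b5, aa3c7c1, b3b390b}.
Reachable from dfccae6: {92ca7b5, b3b390b, dfccae6}.
Only in aa3c7c1's history (ahead): {19055c3, 1bea9ce, aa3c7c1} — 3.
Only in dfccae6's history (behind): {dfccae6} — 1.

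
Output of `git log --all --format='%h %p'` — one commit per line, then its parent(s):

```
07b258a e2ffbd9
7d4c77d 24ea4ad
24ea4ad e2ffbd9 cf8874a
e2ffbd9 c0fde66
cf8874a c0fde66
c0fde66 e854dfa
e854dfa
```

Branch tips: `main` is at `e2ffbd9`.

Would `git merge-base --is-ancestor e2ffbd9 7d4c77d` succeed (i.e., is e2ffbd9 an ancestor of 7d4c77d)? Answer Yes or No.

Yes

Ancestors of 7d4c77d (commits reachable by following parents): {24ea4ad, 7d4c77d, c0fde66, cf8874a, e2ffbd9, e854dfa}.
e2ffbd9 is in that set, so it is an ancestor of 7d4c77d.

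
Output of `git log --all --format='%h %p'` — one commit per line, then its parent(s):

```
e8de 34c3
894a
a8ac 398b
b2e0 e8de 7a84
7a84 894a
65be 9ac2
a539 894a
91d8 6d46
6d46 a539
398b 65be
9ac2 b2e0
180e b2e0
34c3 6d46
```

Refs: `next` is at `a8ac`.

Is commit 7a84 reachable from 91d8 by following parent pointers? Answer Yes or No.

No

Ancestors of 91d8: {6d46, 894a, 91d8, a539}.
7a84 is not in that set, so it is not an ancestor of 91d8.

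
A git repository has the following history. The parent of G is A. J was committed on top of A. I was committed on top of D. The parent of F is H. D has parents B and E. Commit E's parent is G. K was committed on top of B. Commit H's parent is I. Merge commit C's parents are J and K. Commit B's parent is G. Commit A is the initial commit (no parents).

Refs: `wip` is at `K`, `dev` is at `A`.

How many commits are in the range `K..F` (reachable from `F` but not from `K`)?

Reachable from F: {A, B, D, E, F, G, H, I}.
Reachable from K: {A, B, G, K}.
In F's history but not K's: {D, E, F, H, I} — 5 commits.

5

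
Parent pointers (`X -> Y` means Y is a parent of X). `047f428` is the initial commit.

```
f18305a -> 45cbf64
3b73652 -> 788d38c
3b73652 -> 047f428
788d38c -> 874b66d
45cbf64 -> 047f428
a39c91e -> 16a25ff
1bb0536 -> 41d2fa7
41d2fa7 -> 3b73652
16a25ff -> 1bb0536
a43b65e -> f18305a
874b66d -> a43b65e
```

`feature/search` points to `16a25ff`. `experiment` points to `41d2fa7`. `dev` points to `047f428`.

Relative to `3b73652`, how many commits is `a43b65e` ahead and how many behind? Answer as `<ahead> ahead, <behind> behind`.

Reachable from a43b65e: {047f428, 45cbf64, a43b65e, f18305a}.
Reachable from 3b73652: {047f428, 3b73652, 45cbf64, 788d38c, 874b66d, a43b65e, f18305a}.
Only in a43b65e's history (ahead): {} — 0.
Only in 3b73652's history (behind): {3b73652, 788d38c, 874b66d} — 3.

0 ahead, 3 behind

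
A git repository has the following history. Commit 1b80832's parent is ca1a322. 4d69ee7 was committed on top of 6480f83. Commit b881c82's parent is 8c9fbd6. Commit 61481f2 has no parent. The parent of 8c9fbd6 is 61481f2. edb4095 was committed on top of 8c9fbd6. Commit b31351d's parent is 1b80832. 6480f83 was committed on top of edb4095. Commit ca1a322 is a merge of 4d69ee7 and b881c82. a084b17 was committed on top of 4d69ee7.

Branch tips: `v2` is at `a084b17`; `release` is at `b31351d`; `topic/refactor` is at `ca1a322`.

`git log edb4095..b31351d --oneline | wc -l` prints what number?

Reachable from b31351d: {1b80832, 4d69ee7, 61481f2, 6480f83, 8c9fbd6, b31351d, b881c82, ca1a322, edb4095}.
Reachable from edb4095: {61481f2, 8c9fbd6, edb4095}.
In b31351d's history but not edb4095's: {1b80832, 4d69ee7, 6480f83, b31351d, b881c82, ca1a322} — 6 commits.

6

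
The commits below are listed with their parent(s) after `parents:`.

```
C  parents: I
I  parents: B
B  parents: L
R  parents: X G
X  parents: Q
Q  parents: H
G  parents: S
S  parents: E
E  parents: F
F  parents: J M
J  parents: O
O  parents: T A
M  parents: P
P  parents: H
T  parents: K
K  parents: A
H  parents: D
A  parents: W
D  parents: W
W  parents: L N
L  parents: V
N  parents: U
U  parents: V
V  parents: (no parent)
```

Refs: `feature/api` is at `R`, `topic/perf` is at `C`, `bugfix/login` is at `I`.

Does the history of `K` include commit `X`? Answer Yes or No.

No

Ancestors of K: {A, K, L, N, U, V, W}.
X is not in that set, so it is not an ancestor of K.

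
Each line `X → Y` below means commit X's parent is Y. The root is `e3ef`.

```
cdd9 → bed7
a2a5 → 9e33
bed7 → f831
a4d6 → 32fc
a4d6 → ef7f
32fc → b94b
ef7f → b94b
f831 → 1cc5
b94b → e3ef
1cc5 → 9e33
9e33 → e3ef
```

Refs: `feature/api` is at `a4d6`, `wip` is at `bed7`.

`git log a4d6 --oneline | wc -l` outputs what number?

Walking parent pointers from a4d6: reachable set = {32fc, a4d6, b94b, e3ef, ef7f}.
That is 5 commits.

5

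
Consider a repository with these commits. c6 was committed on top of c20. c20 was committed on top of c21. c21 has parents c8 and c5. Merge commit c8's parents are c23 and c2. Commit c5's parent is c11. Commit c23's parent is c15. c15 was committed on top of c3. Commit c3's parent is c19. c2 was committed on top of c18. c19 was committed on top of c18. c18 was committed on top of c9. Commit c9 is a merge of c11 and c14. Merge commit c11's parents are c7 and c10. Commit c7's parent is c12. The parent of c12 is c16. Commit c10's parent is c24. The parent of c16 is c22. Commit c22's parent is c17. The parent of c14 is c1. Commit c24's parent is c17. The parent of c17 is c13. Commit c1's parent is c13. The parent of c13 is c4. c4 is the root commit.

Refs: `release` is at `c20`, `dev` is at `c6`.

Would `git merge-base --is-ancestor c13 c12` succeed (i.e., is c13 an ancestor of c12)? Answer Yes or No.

Ancestors of c12 (commits reachable by following parents): {c12, c13, c16, c17, c22, c4}.
c13 is in that set, so it is an ancestor of c12.

Yes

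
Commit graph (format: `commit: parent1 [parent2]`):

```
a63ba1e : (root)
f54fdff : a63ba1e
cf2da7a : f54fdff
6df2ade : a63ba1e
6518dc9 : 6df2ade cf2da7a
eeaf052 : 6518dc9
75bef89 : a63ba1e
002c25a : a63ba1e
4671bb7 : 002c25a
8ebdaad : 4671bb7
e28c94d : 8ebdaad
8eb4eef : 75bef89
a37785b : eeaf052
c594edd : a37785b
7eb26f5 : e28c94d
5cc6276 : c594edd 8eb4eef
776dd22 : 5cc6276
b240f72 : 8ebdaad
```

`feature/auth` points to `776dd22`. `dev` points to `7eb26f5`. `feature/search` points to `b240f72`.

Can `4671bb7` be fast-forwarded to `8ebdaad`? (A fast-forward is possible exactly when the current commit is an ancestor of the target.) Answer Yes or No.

Yes

A fast-forward from 4671bb7 to 8ebdaad is possible iff 4671bb7 is an ancestor of 8ebdaad.
Ancestors of 8ebdaad: {002c25a, 4671bb7, 8ebdaad, a63ba1e}.
4671bb7 is among them, so fast-forward is possible.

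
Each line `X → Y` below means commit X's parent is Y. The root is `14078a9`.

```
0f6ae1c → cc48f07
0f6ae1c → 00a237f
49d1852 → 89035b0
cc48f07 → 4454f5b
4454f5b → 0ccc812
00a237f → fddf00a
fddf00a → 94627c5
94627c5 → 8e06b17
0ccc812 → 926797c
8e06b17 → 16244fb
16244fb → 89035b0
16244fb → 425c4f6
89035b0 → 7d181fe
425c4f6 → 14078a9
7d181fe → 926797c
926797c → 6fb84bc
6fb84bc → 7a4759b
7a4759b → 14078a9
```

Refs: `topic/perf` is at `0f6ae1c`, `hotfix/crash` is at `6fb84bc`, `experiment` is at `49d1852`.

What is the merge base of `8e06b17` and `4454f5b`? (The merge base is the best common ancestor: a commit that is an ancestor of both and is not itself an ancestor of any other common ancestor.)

926797c

Ancestors of 8e06b17: {14078a9, 16244fb, 425c4f6, 6fb84bc, 7a4759b, 7d181fe, 89035b0, 8e06b17, 926797c}.
Ancestors of 4454f5b: {0ccc812, 14078a9, 4454f5b, 6fb84bc, 7a4759b, 926797c}.
Common ancestors: {14078a9, 6fb84bc, 7a4759b, 926797c}.
Among these, 926797c is not an ancestor of any other common ancestor — it is the merge base.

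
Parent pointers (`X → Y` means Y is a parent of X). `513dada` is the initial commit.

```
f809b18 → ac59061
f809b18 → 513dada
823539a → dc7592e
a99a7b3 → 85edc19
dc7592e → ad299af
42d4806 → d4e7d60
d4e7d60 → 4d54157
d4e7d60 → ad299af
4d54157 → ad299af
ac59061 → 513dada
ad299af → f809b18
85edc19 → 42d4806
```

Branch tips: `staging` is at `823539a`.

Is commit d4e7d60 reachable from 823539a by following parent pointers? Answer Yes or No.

No

Ancestors of 823539a: {513dada, 823539a, ac59061, ad299af, dc7592e, f809b18}.
d4e7d60 is not in that set, so it is not an ancestor of 823539a.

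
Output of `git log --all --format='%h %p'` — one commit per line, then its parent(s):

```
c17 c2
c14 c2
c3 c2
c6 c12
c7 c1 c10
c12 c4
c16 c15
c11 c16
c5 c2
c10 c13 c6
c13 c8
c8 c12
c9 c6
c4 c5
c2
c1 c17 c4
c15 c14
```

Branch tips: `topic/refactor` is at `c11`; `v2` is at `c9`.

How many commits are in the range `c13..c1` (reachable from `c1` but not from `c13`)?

2

Reachable from c1: {c1, c17, c2, c4, c5}.
Reachable from c13: {c12, c13, c2, c4, c5, c8}.
In c1's history but not c13's: {c1, c17} — 2 commits.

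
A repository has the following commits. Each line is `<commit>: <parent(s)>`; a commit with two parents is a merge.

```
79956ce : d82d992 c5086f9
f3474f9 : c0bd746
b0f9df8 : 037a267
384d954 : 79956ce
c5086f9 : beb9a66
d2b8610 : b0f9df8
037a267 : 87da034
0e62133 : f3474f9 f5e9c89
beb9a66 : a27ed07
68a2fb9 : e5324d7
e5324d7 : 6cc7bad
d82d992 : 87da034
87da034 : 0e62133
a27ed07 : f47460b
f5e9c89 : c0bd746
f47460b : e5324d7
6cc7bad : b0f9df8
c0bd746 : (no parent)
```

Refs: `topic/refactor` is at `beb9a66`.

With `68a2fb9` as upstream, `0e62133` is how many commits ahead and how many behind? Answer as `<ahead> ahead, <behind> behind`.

Reachable from 0e62133: {0e62133, c0bd746, f3474f9, f5e9c89}.
Reachable from 68a2fb9: {037a267, 0e62133, 68a2fb9, 6cc7bad, 87da034, b0f9df8, c0bd746, e5324d7, f3474f9, f5e9c89}.
Only in 0e62133's history (ahead): {} — 0.
Only in 68a2fb9's history (behind): {037a267, 68a2fb9, 6cc7bad, 87da034, b0f9df8, e5324d7} — 6.

0 ahead, 6 behind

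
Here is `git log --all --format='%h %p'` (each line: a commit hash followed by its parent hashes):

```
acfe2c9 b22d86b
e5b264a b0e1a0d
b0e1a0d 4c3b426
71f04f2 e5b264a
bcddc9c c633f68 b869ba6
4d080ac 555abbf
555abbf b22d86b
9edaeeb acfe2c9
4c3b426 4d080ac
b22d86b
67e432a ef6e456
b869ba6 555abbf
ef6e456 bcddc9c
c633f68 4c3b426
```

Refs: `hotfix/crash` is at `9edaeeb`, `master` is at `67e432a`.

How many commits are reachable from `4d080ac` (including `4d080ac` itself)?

Walking parent pointers from 4d080ac: reachable set = {4d080ac, 555abbf, b22d86b}.
That is 3 commits.

3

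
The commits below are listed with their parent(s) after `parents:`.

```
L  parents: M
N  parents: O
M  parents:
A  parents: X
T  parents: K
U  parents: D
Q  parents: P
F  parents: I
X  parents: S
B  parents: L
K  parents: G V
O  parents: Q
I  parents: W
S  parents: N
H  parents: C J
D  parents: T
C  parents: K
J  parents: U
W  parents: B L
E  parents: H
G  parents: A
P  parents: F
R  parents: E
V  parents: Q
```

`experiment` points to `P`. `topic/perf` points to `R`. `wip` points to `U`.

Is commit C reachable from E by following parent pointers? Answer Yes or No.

Yes

Ancestors of E (commits reachable by following parents): {A, B, C, D, E, F, G, H, I, J, K, L, M, N, O, P, Q, S, T, U, V, W, X}.
C is in that set, so it is an ancestor of E.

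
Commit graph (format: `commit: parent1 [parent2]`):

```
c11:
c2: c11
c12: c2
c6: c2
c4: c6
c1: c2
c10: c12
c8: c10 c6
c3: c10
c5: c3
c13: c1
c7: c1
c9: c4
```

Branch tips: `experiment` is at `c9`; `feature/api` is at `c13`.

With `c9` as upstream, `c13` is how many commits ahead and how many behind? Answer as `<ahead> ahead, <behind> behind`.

2 ahead, 3 behind

Reachable from c13: {c1, c11, c13, c2}.
Reachable from c9: {c11, c2, c4, c6, c9}.
Only in c13's history (ahead): {c1, c13} — 2.
Only in c9's history (behind): {c4, c6, c9} — 3.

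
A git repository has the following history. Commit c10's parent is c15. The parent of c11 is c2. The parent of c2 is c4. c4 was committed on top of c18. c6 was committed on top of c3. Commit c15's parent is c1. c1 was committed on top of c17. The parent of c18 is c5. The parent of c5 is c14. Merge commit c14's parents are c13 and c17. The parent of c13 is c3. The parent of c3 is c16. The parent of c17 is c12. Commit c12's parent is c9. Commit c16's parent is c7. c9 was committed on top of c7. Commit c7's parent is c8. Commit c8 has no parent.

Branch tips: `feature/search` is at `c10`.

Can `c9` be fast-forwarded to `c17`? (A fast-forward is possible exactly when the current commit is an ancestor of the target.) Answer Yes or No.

Yes

A fast-forward from c9 to c17 is possible iff c9 is an ancestor of c17.
Ancestors of c17: {c12, c17, c7, c8, c9}.
c9 is among them, so fast-forward is possible.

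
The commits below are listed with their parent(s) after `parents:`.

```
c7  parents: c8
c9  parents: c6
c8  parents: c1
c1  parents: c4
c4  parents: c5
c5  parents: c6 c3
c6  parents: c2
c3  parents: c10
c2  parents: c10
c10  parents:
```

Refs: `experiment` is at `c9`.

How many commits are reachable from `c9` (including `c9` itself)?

4

Walking parent pointers from c9: reachable set = {c10, c2, c6, c9}.
That is 4 commits.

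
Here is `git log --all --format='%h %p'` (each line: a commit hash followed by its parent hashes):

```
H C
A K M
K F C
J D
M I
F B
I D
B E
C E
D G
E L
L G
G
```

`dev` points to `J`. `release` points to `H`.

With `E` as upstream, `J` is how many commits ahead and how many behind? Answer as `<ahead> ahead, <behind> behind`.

2 ahead, 2 behind

Reachable from J: {D, G, J}.
Reachable from E: {E, G, L}.
Only in J's history (ahead): {D, J} — 2.
Only in E's history (behind): {E, L} — 2.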